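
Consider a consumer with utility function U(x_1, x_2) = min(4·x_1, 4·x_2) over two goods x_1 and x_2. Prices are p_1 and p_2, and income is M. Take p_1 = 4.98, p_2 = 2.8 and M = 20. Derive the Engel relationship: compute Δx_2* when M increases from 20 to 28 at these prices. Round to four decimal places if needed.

Here 4·4.98 + 4·2.8 = 31.12, giving x_2* = 2.5707.
At M' = 28: x_2* = 3.599. Change: 3.599 − 2.5707 = 1.0283.

Δx_2* = 1.0283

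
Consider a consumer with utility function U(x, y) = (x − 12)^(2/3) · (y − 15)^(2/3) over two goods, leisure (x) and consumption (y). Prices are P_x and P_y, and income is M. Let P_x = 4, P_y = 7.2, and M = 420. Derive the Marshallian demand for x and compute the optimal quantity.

x* = 45

Discretionary income = 420 − 12·4 − 15·7.2 = 264; x* = 12 + 0.5·264/4 = 45.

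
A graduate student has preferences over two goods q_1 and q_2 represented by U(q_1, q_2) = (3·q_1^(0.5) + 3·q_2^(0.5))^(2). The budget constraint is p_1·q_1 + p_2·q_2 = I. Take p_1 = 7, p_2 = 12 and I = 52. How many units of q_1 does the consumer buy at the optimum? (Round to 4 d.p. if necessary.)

MU_q_1 ∝ 3·q_1^(-0.5), MU_q_2 ∝ 3·q_2^(-0.5), so MRS = (q_2/q_1)^(0.5) = p_1/p_2.
Hence q_2/q_1 = (p_1/p_2)^(1/(0.5)), i.e. raised to the 2 power.
With the ratio pinned down, the budget gives q_1* = I/(p_1 + p_2·(q_2/q_1)) and q_2* = (q_2/q_1)·q_1*.
Numerically q_2/q_1 = 0.340278, so q_1* = 52/(7 + 12·0.340278) = 4.6917.

q_1* = 4.6917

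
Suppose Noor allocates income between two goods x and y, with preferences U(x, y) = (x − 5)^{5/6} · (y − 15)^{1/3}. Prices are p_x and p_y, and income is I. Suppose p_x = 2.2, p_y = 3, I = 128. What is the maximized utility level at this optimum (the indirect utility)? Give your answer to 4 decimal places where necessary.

Let x' = x−5, y' = y−15. MRS = (5/2)·y'/x' = p_x/p_y.
After buying the subsistence bundle (5, 15), a share 5/7 of the remaining income goes to x: x* = 5 + 5/7·(I − 5p_x − 15p_y)/p_x.
Discretionary income = 128 − 5·2.2 − 15·3 = 72; x* = 5 + 5/7·72/2.2 = 28.3766; y* = 15 + 2/7·72/3 = 21.8571.
Utility at the optimum: U(28.3766, 21.8571) = 26.2643.

V = 26.2643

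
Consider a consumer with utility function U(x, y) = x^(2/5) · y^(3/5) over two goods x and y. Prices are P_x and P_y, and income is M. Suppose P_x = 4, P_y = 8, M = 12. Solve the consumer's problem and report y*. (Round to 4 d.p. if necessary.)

The MRS is (2/3)·y/x. Set MRS = P_x/P_y.
So 0.4·P_y·y = 0.6·P_x·x; combined with the budget, a share 0.4 of income goes to x.
Demand: x*(P_x,P_y,M) = 0.4·M/P_x and y* = 0.6·M/P_y.
At P_x=4, P_y=8, M=12: y* = 0.6·12/8 = 0.9.

y* = 0.9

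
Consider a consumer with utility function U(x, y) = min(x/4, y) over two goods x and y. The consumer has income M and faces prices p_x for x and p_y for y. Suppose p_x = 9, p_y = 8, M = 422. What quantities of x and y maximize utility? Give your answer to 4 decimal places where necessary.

x* = 38.3636, y* = 9.5909

With perfect complements, no substitution: consume in ratio x:y = 4:1.
Budget: p_x·x + p_y·(1/4)·x = M, so (4·p_x + p_y)·x = 4·M.
Demand: x*(p_x,p_y,M) = 4·M/(4·p_x + p_y), y* = M/(4·p_x + p_y).
Here 4·9 + 8 = 44, giving x* = 38.3636 and y* = 9.5909.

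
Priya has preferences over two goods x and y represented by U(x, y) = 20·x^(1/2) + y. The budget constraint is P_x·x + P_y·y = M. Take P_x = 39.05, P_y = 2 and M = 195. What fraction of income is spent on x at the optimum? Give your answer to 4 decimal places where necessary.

MU_x = 10/√x, MU_y = 1. Tangency: 10/√x = P_x/P_y.
Solve: √x = 10·P_y/P_x, so x*(P_x,P_y) = (10·P_y/P_x)², and y* = (M − P_x·x*)/P_y.
Plugging in: x* = (10·2/39.05)² = 0.2623, y* = 92.3784.
Expenditure on x: 39.05·0.2623 = 10.2433; share = 0.0525.

share on x = 0.0525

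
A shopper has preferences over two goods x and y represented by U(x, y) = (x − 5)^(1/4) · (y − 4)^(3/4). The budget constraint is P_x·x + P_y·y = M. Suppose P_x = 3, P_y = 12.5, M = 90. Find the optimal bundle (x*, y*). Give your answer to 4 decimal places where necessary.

This is Cobb-Douglas in (x−5, y−4): tangency gives 0.25·P_y·(y−4) = 0.75·P_x·(x−5).
Substituting into the budget: x* = 5 + 0.25·(M − 5·P_x − 4·P_y)/P_x, and y* = 4 + 0.75·(…)/P_y.
Discretionary income = 90 − 5·3 − 4·12.5 = 25; x* = 5 + 0.25·25/3 = 7.0833; y* = 4 + 0.75·25/12.5 = 5.5.

x* = 7.0833, y* = 5.5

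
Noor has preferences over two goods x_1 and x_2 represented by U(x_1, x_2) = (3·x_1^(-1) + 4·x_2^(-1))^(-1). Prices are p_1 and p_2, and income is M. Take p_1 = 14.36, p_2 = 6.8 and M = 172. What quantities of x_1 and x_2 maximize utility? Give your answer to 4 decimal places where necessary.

x_1* = 6.6743, x_2* = 11.1995

MRS = MU_x_1/MU_x_2 = (3/4)·(x_2/x_1)^(2). Set equal to p_1/p_2.
Solve for the ratio: x_2/x_1 = [(4/3)·p_1/p_2]^(0.5).
With the ratio pinned down, the budget gives x_1* = M/(p_1 + p_2·(x_2/x_1)) and x_2* = (x_2/x_1)·x_1*.
Numerically x_2/x_1 = 1.678001, so x_1* = 172/(14.36 + 6.8·1.678001) = 6.6743 and x_2* = 1.678001·6.6743 = 11.1995.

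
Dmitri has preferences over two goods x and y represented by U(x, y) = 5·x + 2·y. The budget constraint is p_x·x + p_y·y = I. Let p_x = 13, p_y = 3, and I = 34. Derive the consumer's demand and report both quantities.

Linear utility — the consumer picks whichever good has higher MU/price: 5/13 = 0.3846 vs 2/3 = 0.6667.
y gives more utility per dollar, so spend all income on y: y* = I/p_y, x* = 0.
Numerically: x* = 0, y* = 11.3333.

x* = 0, y* = 11.3333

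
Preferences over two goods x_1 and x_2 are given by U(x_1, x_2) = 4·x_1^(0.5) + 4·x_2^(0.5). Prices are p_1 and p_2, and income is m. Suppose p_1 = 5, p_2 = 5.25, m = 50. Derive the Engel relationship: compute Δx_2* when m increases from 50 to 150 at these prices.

MU_x_1 ∝ 4·x_1^(-0.5), MU_x_2 ∝ 4·x_2^(-0.5), so MRS = (x_2/x_1)^(0.5) = p_1/p_2.
Hence x_2/x_1 = (p_1/p_2)^(1/(0.5)), i.e. raised to the 2 power.
With the ratio pinned down, the budget gives x_1* = m/(p_1 + p_2·(x_2/x_1)) and x_2* = (x_2/x_1)·x_1*.
Numerically x_2/x_1 = 0.907029, so x_1* = 50/(5 + 5.25·0.907029) = 5.122 and x_2* = 0.907029·5.122 = 4.6458.
At m' = 150: x_2* = 13.9373. Change: 13.9373 − 4.6458 = 9.2915.

Δx_2* = 9.2915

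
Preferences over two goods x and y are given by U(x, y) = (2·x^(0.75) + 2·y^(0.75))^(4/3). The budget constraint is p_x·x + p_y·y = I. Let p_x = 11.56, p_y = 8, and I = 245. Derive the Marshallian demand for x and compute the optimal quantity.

From the CES first-order condition, (y/x)^(0.25) = p_x/p_y.
Hence y/x = (p_x/p_y)^(1/(0.25)), i.e. raised to the 4 power.
Substitute y = (y/x)·x into the budget: x* = I/(p_x + p_y·(y/x)).
Numerically y/x = 4.359848, so x* = 245/(11.56 + 8·4.359848) = 5.2758.

x* = 5.2758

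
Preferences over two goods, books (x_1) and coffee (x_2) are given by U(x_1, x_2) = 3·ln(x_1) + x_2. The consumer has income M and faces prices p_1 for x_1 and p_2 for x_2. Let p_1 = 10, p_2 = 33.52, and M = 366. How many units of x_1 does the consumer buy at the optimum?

x_1* = 10.056

MU_x_1 = 3/x_1, MU_x_2 = 1. Tangency: 3/x_1 = p_1/p_2.
So x_1*(p_1,p_2) = 3·p_2/p_1, independent of income; and x_2* = (M − 3·p_2)/p_2.
At the given prices: x_1* = 3·33.52/10 = 10.056.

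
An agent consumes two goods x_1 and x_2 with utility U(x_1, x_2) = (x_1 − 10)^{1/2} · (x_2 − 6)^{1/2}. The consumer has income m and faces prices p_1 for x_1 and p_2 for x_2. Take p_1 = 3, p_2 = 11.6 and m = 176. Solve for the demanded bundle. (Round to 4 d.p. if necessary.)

x_1* = 22.7333, x_2* = 9.2931

Substituting into the budget: x_1* = 10 + 0.5·(m − 10·p_1 − 6·p_2)/p_1, and x_2* = 6 + 0.5·(…)/p_2.
Discretionary income = 176 − 10·3 − 6·11.6 = 76.4; x_1* = 10 + 0.5·76.4/3 = 22.7333; x_2* = 6 + 0.5·76.4/11.6 = 9.2931.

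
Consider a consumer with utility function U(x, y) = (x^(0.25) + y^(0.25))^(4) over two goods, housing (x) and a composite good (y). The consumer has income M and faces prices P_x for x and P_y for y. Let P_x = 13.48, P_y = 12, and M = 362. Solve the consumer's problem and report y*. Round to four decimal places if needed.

MRS = MU_x/MU_y = (y/x)^(0.75). Set equal to P_x/P_y.
Solve for the ratio: y/x = [P_x/P_y]^(4/3).
With the ratio pinned down, the budget gives x* = M/(P_x + P_y·(y/x)) and y* = (y/x)·x*.
Numerically y/x = 1.167737, so x* = 362/(13.48 + 12·1.167737) = 13.1671 and y* = 1.167737·13.1671 = 15.3757.

y* = 15.3757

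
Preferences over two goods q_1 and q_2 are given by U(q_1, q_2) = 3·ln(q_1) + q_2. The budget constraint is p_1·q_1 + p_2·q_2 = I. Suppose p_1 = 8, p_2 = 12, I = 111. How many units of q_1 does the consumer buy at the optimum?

q_1* = 4.5

So q_1*(p_1,p_2) = 3·p_2/p_1, independent of income; and q_2* = (I − 3·p_2)/p_2.
At the given prices: q_1* = 3·12/8 = 4.5.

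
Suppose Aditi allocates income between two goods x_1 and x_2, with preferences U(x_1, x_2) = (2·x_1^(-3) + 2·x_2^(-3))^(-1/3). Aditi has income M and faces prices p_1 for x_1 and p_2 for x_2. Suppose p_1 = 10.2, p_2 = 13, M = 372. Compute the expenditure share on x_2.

MRS = MU_x_1/MU_x_2 = (x_2/x_1)^(4). Set equal to p_1/p_2.
Hence x_2/x_1 = (p_1/p_2)^(1/(4)), i.e. raised to the 0.25 power.
With the ratio pinned down, the budget gives x_1* = M/(p_1 + p_2·(x_2/x_1)) and x_2* = (x_2/x_1)·x_1*.
Numerically x_2/x_1 = 0.941162, so x_1* = 372/(10.2 + 13·0.941162) = 16.5812 and x_2* = 0.941162·16.5812 = 15.6056.
Expenditure on x_2: 13·15.6056 = 202.8722; share = 0.5454.

share on x_2 = 0.5454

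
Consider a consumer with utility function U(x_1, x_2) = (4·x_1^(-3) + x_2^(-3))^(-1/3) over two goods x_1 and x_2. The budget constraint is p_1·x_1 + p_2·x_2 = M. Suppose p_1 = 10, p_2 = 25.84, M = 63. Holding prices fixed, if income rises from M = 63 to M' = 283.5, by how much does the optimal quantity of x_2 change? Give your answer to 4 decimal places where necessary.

Δx_2* = 5.0377

From the CES first-order condition, 4·(x_2/x_1)^(4) = p_1/p_2.
Hence x_2/x_1 = ((1/4)·p_1/p_2)^(1/(4)), i.e. raised to the 0.25 power.
Substitute x_2 = (x_2/x_1)·x_1 into the budget: x_1* = M/(p_1 + p_2·(x_2/x_1)).
Numerically x_2/x_1 = 0.557714, so x_1* = 63/(10 + 25.84·0.557714) = 2.5808 and x_2* = 0.557714·2.5808 = 1.4393.
At M' = 283.5: x_2* = 6.477. Change: 6.477 − 1.4393 = 5.0377.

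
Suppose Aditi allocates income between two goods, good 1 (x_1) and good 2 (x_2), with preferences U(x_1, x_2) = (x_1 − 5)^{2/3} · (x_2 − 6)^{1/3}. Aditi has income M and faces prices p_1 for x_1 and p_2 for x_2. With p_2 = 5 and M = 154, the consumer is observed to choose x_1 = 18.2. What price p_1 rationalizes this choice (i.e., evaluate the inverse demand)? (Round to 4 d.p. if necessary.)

MRS = 2·(x_2−6)/(x_1−5). Tangency with p_1/p_2 gives x_2−6 = (1/2)·(p_1/p_2)·(x_1−5).
After buying the subsistence bundle (5, 6), a share 2/3 of the remaining income goes to x_1: x_1* = 5 + 2/3·(M − 5p_1 − 6p_2)/p_1.
Set x_1* = 18.2 in the demand function and solve for p_1: p_1 = 5.

p_1 = 5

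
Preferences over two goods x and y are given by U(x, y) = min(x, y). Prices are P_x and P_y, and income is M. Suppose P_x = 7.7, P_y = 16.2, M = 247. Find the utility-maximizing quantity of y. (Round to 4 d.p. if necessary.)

y* = 10.3347

With perfect complements, no substitution: consume in ratio x:y = 1:1.
Budget: P_x·x + P_y·x = M, so (P_x + P_y)·x = M.
Demand: x*(P_x,P_y,M) = M/(P_x + P_y), y* = M/(P_x + P_y).
Here 7.7 + 16.2 = 23.9, giving y* = 10.3347.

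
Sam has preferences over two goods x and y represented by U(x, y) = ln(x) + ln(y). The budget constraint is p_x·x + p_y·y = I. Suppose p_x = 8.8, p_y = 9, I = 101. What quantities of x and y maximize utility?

Tangency: MRS = y/x = p_x/p_y.
Rearranging, p_y·y = p_x·x. Substituting into the budget gives p_x·x·(1 + 1) = I.
Demand: x*(p_x,p_y,I) = 0.5·I/p_x and y* = 0.5·I/p_y.
At p_x=8.8, p_y=9, I=101: x* = 0.5·101/8.8 = 5.7386, y* = 5.6111.

x* = 5.7386, y* = 5.6111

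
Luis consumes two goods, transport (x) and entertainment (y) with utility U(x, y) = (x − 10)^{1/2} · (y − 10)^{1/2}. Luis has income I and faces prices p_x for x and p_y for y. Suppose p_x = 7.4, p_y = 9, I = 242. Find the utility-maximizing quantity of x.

x* = 15.2703

This is Cobb-Douglas in (x−10, y−10): tangency gives 0.5·p_y·(y−10) = 0.5·p_x·(x−10).
Substituting into the budget: x* = 10 + 0.5·(I − 10·p_x − 10·p_y)/p_x, and y* = 10 + 0.5·(…)/p_y.
Discretionary income = 242 − 10·7.4 − 10·9 = 78; x* = 10 + 0.5·78/7.4 = 15.2703.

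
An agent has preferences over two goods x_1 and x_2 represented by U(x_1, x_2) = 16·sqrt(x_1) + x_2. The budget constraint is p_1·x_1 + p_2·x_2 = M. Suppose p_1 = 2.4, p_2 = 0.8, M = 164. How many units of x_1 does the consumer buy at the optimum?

x_1* = 7.1111

Set MRS = p_1/p_2: 8·x_1^(−1/2) = p_1/p_2.
Thus x_1* = (8·p_2/p_1)² — independent of M — with the rest of income spent on x_2.
Plugging in: x_1* = (8·0.8/2.4)² = 7.1111.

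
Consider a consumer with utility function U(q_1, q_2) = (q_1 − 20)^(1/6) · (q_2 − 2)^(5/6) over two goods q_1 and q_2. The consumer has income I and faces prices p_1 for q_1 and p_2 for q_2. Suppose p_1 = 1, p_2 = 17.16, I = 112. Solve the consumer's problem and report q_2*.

Let q_1' = q_1−20, q_2' = q_2−2. MRS = (1/5)·q_2'/q_1' = p_1/p_2.
After buying the subsistence bundle (20, 2), a share 1/6 of the remaining income goes to q_1: q_1* = 20 + 1/6·(I − 20p_1 − 2p_2)/p_1.
Discretionary income = 112 − 20·1 − 2·17.16 = 57.68; q_2* = 2 + 5/6·57.68/17.16 = 4.8011.

q_2* = 4.8011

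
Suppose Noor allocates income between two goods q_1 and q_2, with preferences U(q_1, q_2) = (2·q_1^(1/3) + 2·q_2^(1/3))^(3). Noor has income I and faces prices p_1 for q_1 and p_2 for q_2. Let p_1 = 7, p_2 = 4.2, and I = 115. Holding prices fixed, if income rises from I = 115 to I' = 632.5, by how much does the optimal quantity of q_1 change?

MRS = MU_q_1/MU_q_2 = (q_2/q_1)^(2/3). Set equal to p_1/p_2.
Solve for the ratio: q_2/q_1 = [p_1/p_2]^(1.5).
Substitute q_2 = (q_2/q_1)·q_1 into the budget: q_1* = I/(p_1 + p_2·(q_2/q_1)).
Numerically q_2/q_1 = 2.151657, so q_1* = 115/(7 + 4.2·2.151657) = 7.1709.
At I' = 632.5: q_1* = 39.4401. Change: 39.4401 − 7.1709 = 32.2692.

Δq_1* = 32.2692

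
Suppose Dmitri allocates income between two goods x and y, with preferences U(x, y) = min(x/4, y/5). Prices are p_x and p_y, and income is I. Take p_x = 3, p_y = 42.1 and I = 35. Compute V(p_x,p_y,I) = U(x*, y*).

V = 0.1573

Leontief preferences: the optimum is at the kink where x/4 = y/5, i.e. y = (5/4)·x.
Budget: p_x·x + p_y·(5/4)·x = I, so (4·p_x + 5·p_y)·x = 4·I.
Demand: x*(p_x,p_y,I) = 4·I/(4·p_x + 5·p_y), y* = 5·I/(4·p_x + 5·p_y).
Here 4·3 + 5·42.1 = 222.5, giving x* = 0.6292 and y* = 0.7865.
Utility at the optimum: U(0.6292, 0.7865) = 0.1573.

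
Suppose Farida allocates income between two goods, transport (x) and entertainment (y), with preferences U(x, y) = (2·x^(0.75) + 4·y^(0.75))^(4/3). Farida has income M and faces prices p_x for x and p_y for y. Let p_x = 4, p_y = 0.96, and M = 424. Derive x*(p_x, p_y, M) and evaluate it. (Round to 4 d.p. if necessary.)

x* = 0.0915

MU_x ∝ 2·x^(-0.25), MU_y ∝ 4·y^(-0.25), so MRS = (1/2)·(y/x)^(0.25) = p_x/p_y.
Hence y/x = (2·p_x/p_y)^(1/(0.25)), i.e. raised to the 4 power.
With the ratio pinned down, the budget gives x* = M/(p_x + p_y·(y/x)) and y* = (y/x)·x*.
Numerically y/x = 4822.530864, so x* = 424/(4 + 0.96·4822.530864) = 0.0915.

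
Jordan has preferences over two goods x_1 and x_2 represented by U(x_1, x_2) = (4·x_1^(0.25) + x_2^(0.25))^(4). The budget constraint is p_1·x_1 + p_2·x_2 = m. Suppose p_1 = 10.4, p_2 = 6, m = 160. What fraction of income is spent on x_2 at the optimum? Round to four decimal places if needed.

MU_x_1 ∝ 4·x_1^(-0.75), MU_x_2 ∝ x_2^(-0.75), so MRS = 4·(x_2/x_1)^(0.75) = p_1/p_2.
Hence x_2/x_1 = ((1/4)·p_1/p_2)^(1/(0.75)), i.e. raised to the 4/3 power.
Substitute x_2 = (x_2/x_1)·x_1 into the budget: x_1* = m/(p_1 + p_2·(x_2/x_1)).
Numerically x_2/x_1 = 0.327916, so x_1* = 160/(10.4 + 6·0.327916) = 12.9371 and x_2* = 0.327916·12.9371 = 4.2423.
Expenditure on x_2: 6·4.2423 = 25.4538; share = 0.1591.

share on x_2 = 0.1591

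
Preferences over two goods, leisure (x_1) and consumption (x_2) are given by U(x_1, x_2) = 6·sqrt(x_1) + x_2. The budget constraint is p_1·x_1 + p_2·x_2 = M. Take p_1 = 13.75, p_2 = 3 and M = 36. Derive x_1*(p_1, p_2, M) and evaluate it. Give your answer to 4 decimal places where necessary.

x_1* = 0.4284

Utility is quasi-linear in x_2; the FOC for x_1 is 3/√x_1 = p_1/p_2.
Thus x_1* = (3·p_2/p_1)² — independent of M — with the rest of income spent on x_2.
Plugging in: x_1* = (3·3/13.75)² = 0.4284.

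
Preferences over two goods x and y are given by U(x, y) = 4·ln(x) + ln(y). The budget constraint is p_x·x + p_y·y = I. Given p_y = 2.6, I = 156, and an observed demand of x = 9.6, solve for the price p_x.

Tangency: MRS = 4·y/x = p_x/p_y.
Rearranging, p_y·y = (1/4)·p_x·x. Substituting into the budget gives p_x·x·(1 + (1/4)) = I.
Demand: x*(p_x,p_y,I) = 0.8·I/p_x and y* = 0.2·I/p_y.
Set x* = 9.6 in the demand function and solve for p_x: p_x = 13.

p_x = 13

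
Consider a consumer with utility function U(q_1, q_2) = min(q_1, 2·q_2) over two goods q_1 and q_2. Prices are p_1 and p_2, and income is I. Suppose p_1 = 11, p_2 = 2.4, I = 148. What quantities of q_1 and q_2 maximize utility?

Leontief preferences: the optimum is at the kink where q_1/2 = q_2/1, i.e. q_2 = (1/2)·q_1.
Budget: p_1·q_1 + p_2·(1/2)·q_1 = I, so (2·p_1 + p_2)·q_1 = 2·I.
Demand: q_1*(p_1,p_2,I) = 2·I/(2·p_1 + p_2), q_2* = I/(2·p_1 + p_2).
Here 2·11 + 2.4 = 24.4, giving q_1* = 12.1311 and q_2* = 6.0656.

q_1* = 12.1311, q_2* = 6.0656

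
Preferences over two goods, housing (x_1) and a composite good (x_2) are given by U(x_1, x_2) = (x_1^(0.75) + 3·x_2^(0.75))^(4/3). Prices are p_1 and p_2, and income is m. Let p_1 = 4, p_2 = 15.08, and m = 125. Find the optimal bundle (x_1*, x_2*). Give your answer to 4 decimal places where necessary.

Numerically x_2/x_1 = 0.400977, so x_1* = 125/(4 + 15.08·0.400977) = 12.4419 and x_2* = 0.400977·12.4419 = 4.9889.

x_1* = 12.4419, x_2* = 4.9889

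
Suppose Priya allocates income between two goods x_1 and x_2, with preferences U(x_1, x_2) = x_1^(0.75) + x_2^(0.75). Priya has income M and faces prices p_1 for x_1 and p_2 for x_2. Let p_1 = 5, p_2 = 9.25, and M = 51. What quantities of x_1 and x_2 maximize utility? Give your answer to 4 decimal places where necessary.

MU_x_1 ∝ x_1^(-0.25), MU_x_2 ∝ x_2^(-0.25), so MRS = (x_2/x_1)^(0.25) = p_1/p_2.
Hence x_2/x_1 = (p_1/p_2)^(1/(0.25)), i.e. raised to the 4 power.
With the ratio pinned down, the budget gives x_1* = M/(p_1 + p_2·(x_2/x_1)) and x_2* = (x_2/x_1)·x_1*.
Numerically x_2/x_1 = 0.085372, so x_1* = 51/(5 + 9.25·0.085372) = 8.8088 and x_2* = 0.085372·8.8088 = 0.752.

x_1* = 8.8088, x_2* = 0.752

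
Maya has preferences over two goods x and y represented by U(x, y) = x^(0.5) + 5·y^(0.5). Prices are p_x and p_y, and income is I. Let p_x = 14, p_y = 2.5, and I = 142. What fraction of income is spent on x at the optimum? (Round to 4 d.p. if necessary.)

share on x = 0.0071

With the ratio pinned down, the budget gives x* = I/(p_x + p_y·(y/x)) and y* = (y/x)·x*.
Numerically y/x = 784, so x* = 142/(14 + 2.5·784) = 0.0719 and y* = 784·0.0719 = 56.3972.
Expenditure on x: 14·0.0719 = 1.0071; share = 0.0071.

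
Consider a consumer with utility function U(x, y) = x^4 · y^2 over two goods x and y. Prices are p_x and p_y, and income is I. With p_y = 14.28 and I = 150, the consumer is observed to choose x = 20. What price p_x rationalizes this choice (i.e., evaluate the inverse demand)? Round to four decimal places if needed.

MU_x/MU_y = (4·y)/(2·x); tangency sets this equal to p_x/p_y.
Rearranging, p_y·y = (1/2)·p_x·x. Substituting into the budget gives p_x·x·(1 + (1/2)) = I.
Demand: x*(p_x,p_y,I) = 2/3·I/p_x and y* = 1/3·I/p_y.
Set x* = 20 in the demand function and solve for p_x: p_x = 5.

p_x = 5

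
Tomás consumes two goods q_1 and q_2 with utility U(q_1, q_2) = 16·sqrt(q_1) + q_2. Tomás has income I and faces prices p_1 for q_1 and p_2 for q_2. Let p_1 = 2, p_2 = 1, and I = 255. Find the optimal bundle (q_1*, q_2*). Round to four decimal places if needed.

q_1* = 16, q_2* = 223

Utility is quasi-linear in q_2; the FOC for q_1 is 8/√q_1 = p_1/p_2.
Solve: √q_1 = 8·p_2/p_1, so q_1*(p_1,p_2) = (8·p_2/p_1)², and q_2* = (I − p_1·q_1*)/p_2.
Plugging in: q_1* = (8·1/2)² = 16, q_2* = 223.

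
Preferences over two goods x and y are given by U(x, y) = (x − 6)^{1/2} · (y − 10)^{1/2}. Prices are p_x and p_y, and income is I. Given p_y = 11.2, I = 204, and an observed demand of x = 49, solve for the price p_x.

MRS = (y−10)/(x−6). Tangency with p_x/p_y gives y−10 = (p_x/p_y)·(x−6).
After buying the subsistence bundle (6, 10), a share 0.5 of the remaining income goes to x: x* = 6 + 0.5·(I − 6p_x − 10p_y)/p_x.
Set x* = 49 in the demand function and solve for p_x: p_x = 1.

p_x = 1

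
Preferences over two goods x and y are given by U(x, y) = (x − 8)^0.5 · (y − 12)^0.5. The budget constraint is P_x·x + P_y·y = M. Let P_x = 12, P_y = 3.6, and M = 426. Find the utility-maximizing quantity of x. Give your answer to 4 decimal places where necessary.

This is Cobb-Douglas in (x−8, y−12): tangency gives 0.5·P_y·(y−12) = 0.5·P_x·(x−8).
Substituting into the budget: x* = 8 + 0.5·(M − 8·P_x − 12·P_y)/P_x, and y* = 12 + 0.5·(…)/P_y.
Discretionary income = 426 − 8·12 − 12·3.6 = 286.8; x* = 8 + 0.5·286.8/12 = 19.95.

x* = 19.95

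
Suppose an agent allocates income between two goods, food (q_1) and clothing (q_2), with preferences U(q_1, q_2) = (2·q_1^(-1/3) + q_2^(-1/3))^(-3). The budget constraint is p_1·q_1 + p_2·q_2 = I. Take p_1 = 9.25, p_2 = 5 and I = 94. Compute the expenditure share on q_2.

share on q_2 = 0.3377

MRS = MU_q_1/MU_q_2 = 2·(q_2/q_1)^(4/3). Set equal to p_1/p_2.
Hence q_2/q_1 = ((1/2)·p_1/p_2)^(1/(4/3)), i.e. raised to the 0.75 power.
Substitute q_2 = (q_2/q_1)·q_1 into the budget: q_1* = I/(p_1 + p_2·(q_2/q_1)).
Numerically q_2/q_1 = 0.943205, so q_1* = 94/(9.25 + 5·0.943205) = 6.7306 and q_2* = 0.943205·6.7306 = 6.3484.
Expenditure on q_2: 5·6.3484 = 31.7418; share = 0.3377.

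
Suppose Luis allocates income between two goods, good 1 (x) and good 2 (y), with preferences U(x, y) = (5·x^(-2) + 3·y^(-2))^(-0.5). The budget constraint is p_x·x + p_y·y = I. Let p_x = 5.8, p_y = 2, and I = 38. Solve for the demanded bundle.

From the CES first-order condition, (5/3)·(y/x)^(3) = p_x/p_y.
Hence y/x = ((3/5)·p_x/p_y)^(1/(3)), i.e. raised to the 1/3 power.
Substitute y = (y/x)·x into the budget: x* = I/(p_x + p_y·(y/x)).
Numerically y/x = 1.202771, so x* = 38/(5.8 + 2·1.202771) = 4.631 and y* = 1.202771·4.631 = 5.5701.

x* = 4.631, y* = 5.5701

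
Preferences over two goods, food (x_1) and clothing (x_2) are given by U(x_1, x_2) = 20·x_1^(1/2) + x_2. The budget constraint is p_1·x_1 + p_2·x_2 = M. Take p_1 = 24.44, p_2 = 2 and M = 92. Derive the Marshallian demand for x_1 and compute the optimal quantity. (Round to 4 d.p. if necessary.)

Utility is quasi-linear in x_2; the FOC for x_1 is 10/√x_1 = p_1/p_2.
Thus x_1* = (10·p_2/p_1)² — independent of M — with the rest of income spent on x_2.
Plugging in: x_1* = (10·2/24.44)² = 0.6697.

x_1* = 0.6697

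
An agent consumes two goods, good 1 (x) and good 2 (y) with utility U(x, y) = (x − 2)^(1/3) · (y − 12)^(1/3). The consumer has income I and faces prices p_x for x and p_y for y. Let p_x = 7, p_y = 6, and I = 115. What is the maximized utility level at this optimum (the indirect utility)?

MRS = (y−12)/(x−2). Tangency with p_x/p_y gives y−12 = (p_x/p_y)·(x−2).
After buying the subsistence bundle (2, 12), a share 0.5 of the remaining income goes to x: x* = 2 + 0.5·(I − 2p_x − 12p_y)/p_x.
Discretionary income = 115 − 2·7 − 12·6 = 29; x* = 2 + 0.5·29/7 = 4.0714; y* = 12 + 0.5·29/6 = 14.4167.
Utility at the optimum: U(4.0714, 14.4167) = 1.7107.

V = 1.7107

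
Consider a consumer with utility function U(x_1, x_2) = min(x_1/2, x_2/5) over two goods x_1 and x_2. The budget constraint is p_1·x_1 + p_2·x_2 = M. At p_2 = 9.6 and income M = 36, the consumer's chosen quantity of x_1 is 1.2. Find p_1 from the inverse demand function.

With perfect complements, no substitution: consume in ratio x_1:x_2 = 2:5.
Budget: p_1·x_1 + p_2·(5/2)·x_1 = M, so (2·p_1 + 5·p_2)·x_1 = 2·M.
Demand: x_1*(p_1,p_2,M) = 2·M/(2·p_1 + 5·p_2), x_2* = 5·M/(2·p_1 + 5·p_2).
Set x_1* = 1.2 in the demand function and solve for p_1: p_1 = 6.

p_1 = 6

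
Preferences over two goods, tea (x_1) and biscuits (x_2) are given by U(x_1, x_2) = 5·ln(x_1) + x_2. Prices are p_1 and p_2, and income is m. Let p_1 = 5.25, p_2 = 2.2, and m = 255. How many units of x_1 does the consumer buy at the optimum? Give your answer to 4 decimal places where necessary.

x_1* = 2.0952

At the given prices: x_1* = 5·2.2/5.25 = 2.0952.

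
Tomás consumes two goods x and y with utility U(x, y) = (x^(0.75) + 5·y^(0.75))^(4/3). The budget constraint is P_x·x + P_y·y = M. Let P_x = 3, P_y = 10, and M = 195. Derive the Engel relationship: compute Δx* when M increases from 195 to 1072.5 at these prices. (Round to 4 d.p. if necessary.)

With the ratio pinned down, the budget gives x* = M/(P_x + P_y·(y/x)) and y* = (y/x)·x*.
Numerically y/x = 5.0625, so x* = 195/(3 + 10·5.0625) = 3.6364.
At M' = 1072.5: x* = 20. Change: 20 − 3.6364 = 16.3636.

Δx* = 16.3636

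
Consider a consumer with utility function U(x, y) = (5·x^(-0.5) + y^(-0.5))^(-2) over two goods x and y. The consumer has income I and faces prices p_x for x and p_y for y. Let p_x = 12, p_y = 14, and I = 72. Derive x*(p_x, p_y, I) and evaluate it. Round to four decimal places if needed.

From the CES first-order condition, 5·(y/x)^(1.5) = p_x/p_y.
Solve for the ratio: y/x = [(1/5)·p_x/p_y]^(2/3).
Substitute y = (y/x)·x into the budget: x* = I/(p_x + p_y·(y/x)).
Numerically y/x = 0.308595, so x* = 72/(12 + 14·0.308595) = 4.4117.

x* = 4.4117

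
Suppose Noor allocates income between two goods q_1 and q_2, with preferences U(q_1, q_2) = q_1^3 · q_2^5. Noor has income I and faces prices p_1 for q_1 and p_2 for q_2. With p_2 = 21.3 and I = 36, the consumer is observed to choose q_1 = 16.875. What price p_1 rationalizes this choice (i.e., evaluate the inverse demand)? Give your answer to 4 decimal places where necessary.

p_1 = 0.8

Tangency: MRS = (3/5)·q_2/q_1 = p_1/p_2.
Rearranging, p_2·q_2 = (5/3)·p_1·q_1. Substituting into the budget gives p_1·q_1·(1 + (5/3)) = I.
Demand: q_1*(p_1,p_2,I) = 0.375·I/p_1 and q_2* = 0.625·I/p_2.
Set q_1* = 16.875 in the demand function and solve for p_1: p_1 = 0.8.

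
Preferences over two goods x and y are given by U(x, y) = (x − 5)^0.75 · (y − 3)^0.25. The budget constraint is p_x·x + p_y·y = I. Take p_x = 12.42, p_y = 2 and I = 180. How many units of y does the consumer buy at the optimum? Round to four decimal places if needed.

y* = 16.9875

This is Cobb-Douglas in (x−5, y−3): tangency gives 0.75·p_y·(y−3) = 0.25·p_x·(x−5).
After buying the subsistence bundle (5, 3), a share 0.75 of the remaining income goes to x: x* = 5 + 0.75·(I − 5p_x − 3p_y)/p_x.
Discretionary income = 180 − 5·12.42 − 3·2 = 111.9; y* = 3 + 0.25·111.9/2 = 16.9875.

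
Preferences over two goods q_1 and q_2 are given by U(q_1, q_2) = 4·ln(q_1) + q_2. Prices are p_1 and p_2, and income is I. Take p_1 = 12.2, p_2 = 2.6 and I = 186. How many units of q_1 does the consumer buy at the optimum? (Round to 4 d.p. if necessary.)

MU_q_1 = 4/q_1, MU_q_2 = 1. Tangency: 4/q_1 = p_1/p_2.
So q_1*(p_1,p_2) = 4·p_2/p_1, independent of income; and q_2* = (I − 4·p_2)/p_2.
At the given prices: q_1* = 4·2.6/12.2 = 0.8525.

q_1* = 0.8525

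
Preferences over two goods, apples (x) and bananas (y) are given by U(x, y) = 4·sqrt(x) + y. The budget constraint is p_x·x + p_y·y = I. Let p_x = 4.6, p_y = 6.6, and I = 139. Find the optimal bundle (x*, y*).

x* = 8.2344, y* = 15.3215

Thus x* = (2·p_y/p_x)² — independent of I — with the rest of income spent on y.
Plugging in: x* = (2·6.6/4.6)² = 8.2344, y* = 15.3215.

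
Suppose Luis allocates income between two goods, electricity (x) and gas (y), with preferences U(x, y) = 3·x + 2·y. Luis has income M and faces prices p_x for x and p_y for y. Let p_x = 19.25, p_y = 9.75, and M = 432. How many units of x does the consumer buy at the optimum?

Perfect substitutes: compare marginal utility per dollar. 3/p_x vs 2/p_y → 0.1558 vs 0.2051.
y gives more utility per dollar, so spend all income on y: y* = M/p_y, x* = 0.
Numerically: x* = 0, y* = 44.3077.

x* = 0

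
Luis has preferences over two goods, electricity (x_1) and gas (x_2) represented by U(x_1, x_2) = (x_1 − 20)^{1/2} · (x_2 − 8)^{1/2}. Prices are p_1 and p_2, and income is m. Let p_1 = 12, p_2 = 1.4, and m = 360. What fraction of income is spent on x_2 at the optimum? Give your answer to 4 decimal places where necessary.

share on x_2 = 0.1822

After buying the subsistence bundle (20, 8), a share 0.5 of the remaining income goes to x_1: x_1* = 20 + 0.5·(m − 20p_1 − 8p_2)/p_1.
Discretionary income = 360 − 20·12 − 8·1.4 = 108.8; x_1* = 20 + 0.5·108.8/12 = 24.5333; x_2* = 8 + 0.5·108.8/1.4 = 46.8571.
Expenditure on x_2: 1.4·46.8571 = 65.6; share = 0.1822.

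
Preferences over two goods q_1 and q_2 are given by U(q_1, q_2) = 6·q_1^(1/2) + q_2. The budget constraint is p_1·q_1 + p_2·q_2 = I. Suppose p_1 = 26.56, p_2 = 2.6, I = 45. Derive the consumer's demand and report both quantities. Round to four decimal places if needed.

q_1* = 0.0862, q_2* = 16.4267

Set MRS = p_1/p_2: 3·q_1^(−1/2) = p_1/p_2.
Thus q_1* = (3·p_2/p_1)² — independent of I — with the rest of income spent on q_2.
Plugging in: q_1* = (3·2.6/26.56)² = 0.0862, q_2* = 16.4267.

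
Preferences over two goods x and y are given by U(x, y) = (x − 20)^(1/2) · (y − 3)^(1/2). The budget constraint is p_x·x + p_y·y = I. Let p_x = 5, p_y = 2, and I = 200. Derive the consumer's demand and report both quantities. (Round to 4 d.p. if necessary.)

This is Cobb-Douglas in (x−20, y−3): tangency gives 0.5·p_y·(y−3) = 0.5·p_x·(x−20).
After buying the subsistence bundle (20, 3), a share 0.5 of the remaining income goes to x: x* = 20 + 0.5·(I − 20p_x − 3p_y)/p_x.
Discretionary income = 200 − 20·5 − 3·2 = 94; x* = 20 + 0.5·94/5 = 29.4; y* = 3 + 0.5·94/2 = 26.5.

x* = 29.4, y* = 26.5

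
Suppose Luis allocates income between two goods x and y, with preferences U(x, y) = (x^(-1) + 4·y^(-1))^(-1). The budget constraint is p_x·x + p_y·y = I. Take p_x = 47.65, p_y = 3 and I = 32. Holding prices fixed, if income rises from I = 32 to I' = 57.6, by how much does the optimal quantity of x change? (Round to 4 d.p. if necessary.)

Δx* = 0.3577

Numerically y/x = 7.97078, so x* = 32/(47.65 + 3·7.97078) = 0.4472.
At I' = 57.6: x* = 0.8049. Change: 0.8049 − 0.4472 = 0.3577.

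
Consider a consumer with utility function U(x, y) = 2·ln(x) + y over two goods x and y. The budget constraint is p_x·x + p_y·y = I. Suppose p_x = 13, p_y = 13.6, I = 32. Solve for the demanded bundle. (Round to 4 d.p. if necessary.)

x* = 2.0923, y* = 0.3529

MU_x = 2/x, MU_y = 1. Tangency: 2/x = p_x/p_y.
So x*(p_x,p_y) = 2·p_y/p_x, independent of income; and y* = (I − 2·p_y)/p_y.
At the given prices: x* = 2·13.6/13 = 2.0923, and y* = 0.3529.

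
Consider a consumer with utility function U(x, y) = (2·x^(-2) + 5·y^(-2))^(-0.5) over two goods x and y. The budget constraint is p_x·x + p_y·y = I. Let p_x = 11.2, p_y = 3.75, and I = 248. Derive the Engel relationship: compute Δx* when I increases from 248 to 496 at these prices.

MU_x ∝ 2·x^(-3), MU_y ∝ 5·y^(-3), so MRS = (2/5)·(y/x)^(3) = p_x/p_y.
Hence y/x = ((5/2)·p_x/p_y)^(1/(3)), i.e. raised to the 1/3 power.
With the ratio pinned down, the budget gives x* = I/(p_x + p_y·(y/x)) and y* = (y/x)·x*.
Numerically y/x = 1.95453, so x* = 248/(11.2 + 3.75·1.95453) = 13.3841.
At I' = 496: x* = 26.7681. Change: 26.7681 − 13.3841 = 13.3841.

Δx* = 13.3841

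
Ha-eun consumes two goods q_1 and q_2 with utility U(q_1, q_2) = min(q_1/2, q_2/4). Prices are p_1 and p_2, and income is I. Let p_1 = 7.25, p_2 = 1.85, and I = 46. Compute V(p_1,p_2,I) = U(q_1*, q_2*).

Leontief preferences: the optimum is at the kink where q_1/2 = q_2/4, i.e. q_2 = 2·q_1.
Budget: p_1·q_1 + p_2·2·q_1 = I, so (2·p_1 + 4·p_2)·q_1 = 2·I.
Demand: q_1*(p_1,p_2,I) = 2·I/(2·p_1 + 4·p_2), q_2* = 4·I/(2·p_1 + 4·p_2).
Here 2·7.25 + 4·1.85 = 21.9, giving q_1* = 4.2009 and q_2* = 8.4018.
Utility at the optimum: U(4.2009, 8.4018) = 2.1005.

V = 2.1005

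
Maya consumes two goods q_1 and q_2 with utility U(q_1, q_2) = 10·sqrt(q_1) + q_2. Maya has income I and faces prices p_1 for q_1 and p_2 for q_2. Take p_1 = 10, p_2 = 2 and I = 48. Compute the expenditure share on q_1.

Utility is quasi-linear in q_2; the FOC for q_1 is 5/√q_1 = p_1/p_2.
Thus q_1* = (5·p_2/p_1)² — independent of I — with the rest of income spent on q_2.
Plugging in: q_1* = (5·2/10)² = 1, q_2* = 19.
Expenditure on q_1: 10·1 = 10; share = 0.2083.

share on q_1 = 0.2083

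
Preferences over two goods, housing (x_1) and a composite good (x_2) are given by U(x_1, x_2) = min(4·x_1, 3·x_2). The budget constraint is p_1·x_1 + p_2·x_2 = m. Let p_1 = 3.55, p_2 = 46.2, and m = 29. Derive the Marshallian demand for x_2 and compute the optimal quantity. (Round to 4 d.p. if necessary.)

Leontief preferences: the optimum is at the kink where x_1/3 = x_2/4, i.e. x_2 = (4/3)·x_1.
Budget: p_1·x_1 + p_2·(4/3)·x_1 = m, so (3·p_1 + 4·p_2)·x_1 = 3·m.
Demand: x_1*(p_1,p_2,m) = 3·m/(3·p_1 + 4·p_2), x_2* = 4·m/(3·p_1 + 4·p_2).
Here 3·3.55 + 4·46.2 = 195.45, giving x_2* = 0.5935.

x_2* = 0.5935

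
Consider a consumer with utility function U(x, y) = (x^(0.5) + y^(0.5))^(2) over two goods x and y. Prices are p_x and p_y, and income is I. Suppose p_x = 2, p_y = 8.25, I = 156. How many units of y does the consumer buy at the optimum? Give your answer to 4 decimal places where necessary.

y* = 3.6896

MRS = MU_x/MU_y = (y/x)^(0.5). Set equal to p_x/p_y.
Hence y/x = (p_x/p_y)^(1/(0.5)), i.e. raised to the 2 power.
Substitute y = (y/x)·x into the budget: x* = I/(p_x + p_y·(y/x)).
Numerically y/x = 0.05877, so x* = 156/(2 + 8.25·0.05877) = 62.7805 and y* = 0.05877·62.7805 = 3.6896.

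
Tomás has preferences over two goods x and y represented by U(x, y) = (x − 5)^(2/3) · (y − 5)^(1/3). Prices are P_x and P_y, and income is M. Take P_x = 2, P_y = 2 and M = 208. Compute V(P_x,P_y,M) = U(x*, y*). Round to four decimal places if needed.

V = 49.7386

After buying the subsistence bundle (5, 5), a share 2/3 of the remaining income goes to x: x* = 5 + 2/3·(M − 5P_x − 5P_y)/P_x.
Discretionary income = 208 − 5·2 − 5·2 = 188; x* = 5 + 2/3·188/2 = 67.6667; y* = 5 + 1/3·188/2 = 36.3333.
Utility at the optimum: U(67.6667, 36.3333) = 49.7386.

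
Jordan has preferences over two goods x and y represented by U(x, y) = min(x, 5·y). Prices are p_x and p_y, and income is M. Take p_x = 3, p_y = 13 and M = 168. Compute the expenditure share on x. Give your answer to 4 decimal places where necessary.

Demand: x*(p_x,p_y,M) = 5·M/(5·p_x + p_y), y* = M/(5·p_x + p_y).
Here 5·3 + 13 = 28, giving x* = 30 and y* = 6.
Expenditure on x: 3·30 = 90; share = 0.5357.

share on x = 0.5357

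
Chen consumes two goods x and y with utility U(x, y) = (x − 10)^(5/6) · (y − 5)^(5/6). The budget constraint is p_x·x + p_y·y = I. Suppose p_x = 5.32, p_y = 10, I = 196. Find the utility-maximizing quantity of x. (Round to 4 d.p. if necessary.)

Let x' = x−10, y' = y−5. MRS = y'/x' = p_x/p_y.
Substituting into the budget: x* = 10 + 0.5·(I − 10·p_x − 5·p_y)/p_x, and y* = 5 + 0.5·(…)/p_y.
Discretionary income = 196 − 10·5.32 − 5·10 = 92.8; x* = 10 + 0.5·92.8/5.32 = 18.7218.

x* = 18.7218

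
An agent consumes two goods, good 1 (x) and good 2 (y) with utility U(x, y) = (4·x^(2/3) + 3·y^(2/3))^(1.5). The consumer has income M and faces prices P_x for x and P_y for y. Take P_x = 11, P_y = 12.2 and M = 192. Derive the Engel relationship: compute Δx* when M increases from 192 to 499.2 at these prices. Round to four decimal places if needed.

MU_x ∝ 4·x^(-1/3), MU_y ∝ 3·y^(-1/3), so MRS = (4/3)·(y/x)^(1/3) = P_x/P_y.
Hence y/x = ((3/4)·P_x/P_y)^(1/(1/3)), i.e. raised to the 3 power.
Substitute y = (y/x)·x into the budget: x* = M/(P_x + P_y·(y/x)).
Numerically y/x = 0.309231, so x* = 192/(11 + 12.2·0.309231) = 12.997.
At M' = 499.2: x* = 33.7923. Change: 33.7923 − 12.997 = 20.7952.

Δx* = 20.7952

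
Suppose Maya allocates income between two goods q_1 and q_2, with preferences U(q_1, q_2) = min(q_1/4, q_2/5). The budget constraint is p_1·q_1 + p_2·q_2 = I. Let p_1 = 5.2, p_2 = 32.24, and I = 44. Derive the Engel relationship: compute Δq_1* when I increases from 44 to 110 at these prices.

Leontief preferences: the optimum is at the kink where q_1/4 = q_2/5, i.e. q_2 = (5/4)·q_1.
Budget: p_1·q_1 + p_2·(5/4)·q_1 = I, so (4·p_1 + 5·p_2)·q_1 = 4·I.
Demand: q_1*(p_1,p_2,I) = 4·I/(4·p_1 + 5·p_2), q_2* = 5·I/(4·p_1 + 5·p_2).
Here 4·5.2 + 5·32.24 = 182, giving q_1* = 0.967.
At I' = 110: q_1* = 2.4176. Change: 2.4176 − 0.967 = 1.4505.

Δq_1* = 1.4505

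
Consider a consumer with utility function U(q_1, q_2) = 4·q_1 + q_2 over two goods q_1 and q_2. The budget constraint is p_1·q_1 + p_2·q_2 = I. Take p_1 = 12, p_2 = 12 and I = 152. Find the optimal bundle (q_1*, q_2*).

q_1* = 12.6667, q_2* = 0

Perfect substitutes: compare marginal utility per dollar. 4/p_1 vs 1/p_2 → 0.3333 vs 0.0833.
q_1 gives more utility per dollar, so spend all income on q_1: q_1* = I/p_1, q_2* = 0.
Numerically: q_1* = 12.6667, q_2* = 0.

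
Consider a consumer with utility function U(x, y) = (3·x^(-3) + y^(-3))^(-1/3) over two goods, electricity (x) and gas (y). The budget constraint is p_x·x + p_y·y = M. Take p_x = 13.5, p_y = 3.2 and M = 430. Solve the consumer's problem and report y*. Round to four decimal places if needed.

y* = 27.5693

Substitute y = (y/x)·x into the budget: x* = M/(p_x + p_y·(y/x)).
Numerically y/x = 1.088969, so x* = 430/(13.5 + 3.2·1.088969) = 25.3169 and y* = 1.088969·25.3169 = 27.5693.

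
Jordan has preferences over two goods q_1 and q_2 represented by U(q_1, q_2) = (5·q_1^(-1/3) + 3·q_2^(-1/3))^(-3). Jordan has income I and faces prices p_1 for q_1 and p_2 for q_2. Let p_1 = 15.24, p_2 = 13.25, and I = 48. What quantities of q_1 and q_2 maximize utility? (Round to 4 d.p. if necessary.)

MU_q_1 ∝ 5·q_1^(-4/3), MU_q_2 ∝ 3·q_2^(-4/3), so MRS = (5/3)·(q_2/q_1)^(4/3) = p_1/p_2.
Solve for the ratio: q_2/q_1 = [(3/5)·p_1/p_2]^(0.75).
Substitute q_2 = (q_2/q_1)·q_1 into the budget: q_1* = I/(p_1 + p_2·(q_2/q_1)).
Numerically q_2/q_1 = 0.757165, so q_1* = 48/(15.24 + 13.25·0.757165) = 1.8993 and q_2* = 0.757165·1.8993 = 1.4381.

q_1* = 1.8993, q_2* = 1.4381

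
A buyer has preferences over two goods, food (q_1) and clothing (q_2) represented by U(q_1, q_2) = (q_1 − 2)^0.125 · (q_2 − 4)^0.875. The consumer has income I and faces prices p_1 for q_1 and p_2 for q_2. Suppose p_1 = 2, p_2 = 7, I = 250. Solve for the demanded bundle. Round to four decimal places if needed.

This is Cobb-Douglas in (q_1−2, q_2−4): tangency gives 0.125·p_2·(q_2−4) = 0.875·p_1·(q_1−2).
After buying the subsistence bundle (2, 4), a share 0.125 of the remaining income goes to q_1: q_1* = 2 + 0.125·(I − 2p_1 − 4p_2)/p_1.
Discretionary income = 250 − 2·2 − 4·7 = 218; q_1* = 2 + 0.125·218/2 = 15.625; q_2* = 4 + 0.875·218/7 = 31.25.

q_1* = 15.625, q_2* = 31.25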